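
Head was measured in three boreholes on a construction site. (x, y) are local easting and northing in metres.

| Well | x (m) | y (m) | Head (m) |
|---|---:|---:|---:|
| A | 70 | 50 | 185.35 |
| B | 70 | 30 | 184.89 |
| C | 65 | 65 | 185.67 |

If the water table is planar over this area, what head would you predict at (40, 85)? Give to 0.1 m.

With h = a·x + b·y + c and A as origin, the differences give:
  0·a + (-20)·b = -0.46
  (-5)·a + 15·b = +0.32
Eliminate b (×15 and ×(-20), subtract): -100·a = -0.500 → a = ∂h/∂x = +0.005000
Back-substitute: b = ∂h/∂y = +0.02300.
h(40, 85) = 185.35 + (+0.005000)·(-30) + (+0.02300)·(35) = 185.35 -0.150 +0.805 = 186.005 m.

186.0 m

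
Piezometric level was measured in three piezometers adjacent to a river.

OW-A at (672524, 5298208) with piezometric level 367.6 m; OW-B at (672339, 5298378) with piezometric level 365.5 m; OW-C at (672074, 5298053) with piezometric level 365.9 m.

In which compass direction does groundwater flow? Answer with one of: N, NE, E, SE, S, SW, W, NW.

NW

Differences from OW-A: to OW-B (Δx, Δy, Δh) = (-185, 170, -2.1); to OW-C = (-450, -155, -1.7).
Solve a·Δx + b·Δy = Δh: det = (-185)·(-155) − (-450)·170 = 105175.
∂h/∂x = [(-2.1)·(-155) − (-1.7)·170] / 105175 = +0.005843
∂h/∂y = [(-185)·(-1.7) − (-450)·(-2.1)] / 105175 = -0.005995
Flow = −∇h = (-0.005843 east, +0.005995 north), which points northwest.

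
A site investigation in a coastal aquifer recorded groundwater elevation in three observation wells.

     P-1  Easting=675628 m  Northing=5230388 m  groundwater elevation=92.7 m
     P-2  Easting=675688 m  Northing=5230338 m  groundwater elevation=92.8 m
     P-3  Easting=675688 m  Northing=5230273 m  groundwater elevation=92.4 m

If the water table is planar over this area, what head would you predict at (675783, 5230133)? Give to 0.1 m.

Three-point gradient (reference P-1): Δ to P-2 = (60, -50, +0.1), Δ to P-3 = (60, -115, -0.3).
∂h/∂x = +0.006795, ∂h/∂y = +0.006154 (det = -3900).
h(675783, 5230133) = 92.7 + (+0.006795)·(155) + (+0.006154)·(-255) = 92.7 +1.053 -1.569 = 92.184 m.

92.2 m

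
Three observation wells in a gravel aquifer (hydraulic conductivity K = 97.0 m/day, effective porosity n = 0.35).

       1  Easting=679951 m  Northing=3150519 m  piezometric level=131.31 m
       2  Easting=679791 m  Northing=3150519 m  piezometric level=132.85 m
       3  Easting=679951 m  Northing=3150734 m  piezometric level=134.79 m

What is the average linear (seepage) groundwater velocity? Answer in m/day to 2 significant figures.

∂h/∂x = (132.85 − 131.31) / (679791 − 679951) = -0.009625
∂h/∂y = (134.79 − 131.31) / (3150734 − 3150519) = +0.01619
|∇h| = √(-0.009625² + 0.01619²) = 0.01883
Seepage velocity v = K·i/n = 97.0 × 0.01883 / 0.35 = 5.219 m/day.

5.2 m/day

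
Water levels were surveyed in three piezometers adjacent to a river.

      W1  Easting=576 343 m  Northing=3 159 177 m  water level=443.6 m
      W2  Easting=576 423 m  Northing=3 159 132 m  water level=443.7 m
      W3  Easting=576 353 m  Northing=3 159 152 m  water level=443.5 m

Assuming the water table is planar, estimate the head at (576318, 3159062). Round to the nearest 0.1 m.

442.8 m

Differences from W1: to W2 (Δx, Δy, Δh) = (80, -45, +0.1); to W3 = (10, -25, -0.1).
Determinant of the coordinate differences = 80·(-25) − 10·(-45) = -1550.
∂h/∂x = [(+0.1)·(-25) − (-0.1)·(-45)] / -1550 = +0.004516
∂h/∂y = [80·(-0.1) − 10·(+0.1)] / -1550 = +0.005806
h(576318, 3159062) = 443.6 + (+0.004516)·(-25) + (+0.005806)·(-115) = 443.6 -0.113 -0.668 = 442.819 m.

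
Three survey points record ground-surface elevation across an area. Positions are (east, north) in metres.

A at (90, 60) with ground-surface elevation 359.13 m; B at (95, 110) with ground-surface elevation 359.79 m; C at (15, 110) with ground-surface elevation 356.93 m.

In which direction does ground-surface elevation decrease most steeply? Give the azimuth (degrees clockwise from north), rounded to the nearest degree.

Taking A as reference: B−A = (5, 50, +0.66); C−A = (-75, 50, -2.20).
Determinant of the coordinate differences = 5·50 − (-75)·50 = 4000.
∂z/∂x = [(+0.66)·50 − (-2.20)·50] / 4000 = +0.03575
∂z/∂y = [5·(-2.20) − (-75)·(+0.66)] / 4000 = +0.009625
Steepest decrease is along −∇f: components (-0.03575 E, -0.009625 N).
Azimuth = atan2(-0.03575, -0.009625) = 254.9° ≈ 255°.

255°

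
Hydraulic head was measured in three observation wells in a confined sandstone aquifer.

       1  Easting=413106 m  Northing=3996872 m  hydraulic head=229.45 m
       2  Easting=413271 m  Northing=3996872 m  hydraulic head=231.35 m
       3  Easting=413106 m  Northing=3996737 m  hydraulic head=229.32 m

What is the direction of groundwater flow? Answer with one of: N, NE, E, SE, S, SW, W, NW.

W

∂h/∂x = (231.35 − 229.45) / (413271 − 413106) = +0.01152
∂h/∂y = (229.32 − 229.45) / (3996737 − 3996872) = +0.0009630
Flow = −∇h = (-0.01152 east, -0.0009630 north), which points west.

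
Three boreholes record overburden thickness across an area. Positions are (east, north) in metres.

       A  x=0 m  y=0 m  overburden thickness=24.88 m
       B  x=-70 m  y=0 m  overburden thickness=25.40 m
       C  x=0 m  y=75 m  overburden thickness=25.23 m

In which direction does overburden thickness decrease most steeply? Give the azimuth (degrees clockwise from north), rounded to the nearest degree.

∂d/∂x = (25.40 − 24.88) / (-70 − 0) = -0.007429
∂d/∂y = (25.23 − 24.88) / (75 − 0) = +0.004667
Steepest decrease is along −∇f: components (+0.007429 E, -0.004667 N).
Azimuth = atan2(+0.007429, -0.004667) = 122.1° ≈ 122°.

122°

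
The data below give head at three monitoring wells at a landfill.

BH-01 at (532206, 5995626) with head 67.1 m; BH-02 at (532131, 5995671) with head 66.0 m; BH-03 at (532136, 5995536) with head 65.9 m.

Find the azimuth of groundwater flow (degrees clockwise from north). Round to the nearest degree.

Differences from BH-01: to BH-02 (Δx, Δy, Δh) = (-75, 45, -1.1); to BH-03 = (-70, -90, -1.2).
Solve a·Δx + b·Δy = Δh: det = (-75)·(-90) − (-70)·45 = 9900.
∂h/∂x = [(-1.1)·(-90) − (-1.2)·45] / 9900 = +0.01545
∂h/∂y = [(-75)·(-1.2) − (-70)·(-1.1)] / 9900 = +0.001313
Flow direction (−∇h) has components (-0.01545 E, -0.001313 N).
Azimuth = atan2(E, N) = atan2(-0.01545, -0.001313) = 265.1° ≈ 265°.

265°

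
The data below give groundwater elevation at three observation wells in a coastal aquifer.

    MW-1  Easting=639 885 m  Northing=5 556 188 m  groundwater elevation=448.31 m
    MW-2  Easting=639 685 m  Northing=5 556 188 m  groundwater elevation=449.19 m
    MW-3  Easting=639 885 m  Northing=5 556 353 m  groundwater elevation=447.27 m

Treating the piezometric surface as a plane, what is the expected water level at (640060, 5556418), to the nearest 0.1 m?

446.1 m

∂h/∂x = (449.19 − 448.31) / (639685 − 639885) = -0.004400
∂h/∂y = (447.27 − 448.31) / (5556353 − 5556188) = -0.006303
h(640060, 5556418) = 448.31 + (-0.004400)·(175) + (-0.006303)·(230) = 448.31 -0.770 -1.450 = 446.090 m.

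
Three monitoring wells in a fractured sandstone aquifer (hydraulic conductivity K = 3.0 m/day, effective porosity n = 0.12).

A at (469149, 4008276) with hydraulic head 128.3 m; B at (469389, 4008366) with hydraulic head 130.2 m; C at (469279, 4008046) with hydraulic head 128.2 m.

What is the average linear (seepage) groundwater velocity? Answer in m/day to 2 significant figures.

0.19 m/day

Taking A as reference: B−A = (240, 90, +1.9); C−A = (130, -230, -0.1).
Solve a·Δx + b·Δy = Δh: det = 240·(-230) − 130·90 = -66900.
∂h/∂x = [(+1.9)·(-230) − (-0.1)·90] / -66900 = +0.006398
∂h/∂y = [240·(-0.1) − 130·(+1.9)] / -66900 = +0.004051
|∇h| = √(0.006398² + 0.004051²) = 0.007573
Seepage velocity v = K·i/n = 3.0 × 0.007573 / 0.12 = 0.1893 m/day.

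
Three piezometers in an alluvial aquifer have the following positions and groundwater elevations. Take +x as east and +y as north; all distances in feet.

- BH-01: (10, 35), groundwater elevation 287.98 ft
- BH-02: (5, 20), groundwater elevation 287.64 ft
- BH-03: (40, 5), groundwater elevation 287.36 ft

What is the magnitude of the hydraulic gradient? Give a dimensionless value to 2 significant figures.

0.022

With h = a·x + b·y + c and BH-01 as origin, the differences give:
  (-5)·a + (-15)·b = -0.34
  30·a + (-30)·b = -0.62
Eliminate b (×(-30) and ×(-15), subtract): 600·a = 0.900 → a = ∂h/∂x = +0.001500
Back-substitute: b = ∂h/∂y = +0.02217.
|∇h| = √(0.001500² + 0.02217²) = 0.02222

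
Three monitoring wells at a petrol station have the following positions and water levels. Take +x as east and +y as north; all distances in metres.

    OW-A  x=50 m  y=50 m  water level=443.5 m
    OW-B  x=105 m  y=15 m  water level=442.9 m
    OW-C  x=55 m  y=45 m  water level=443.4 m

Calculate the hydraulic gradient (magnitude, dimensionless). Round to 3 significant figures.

0.0255

With h = a·x + b·y + c and OW-A as origin, the differences give:
  55·a + (-35)·b = -0.6
  5·a + (-5)·b = -0.1
Eliminate b (×(-5) and ×(-35), subtract): -100·a = -0.50 → a = ∂h/∂x = +0.005000
Back-substitute: b = ∂h/∂y = +0.02500.
|∇h| = √(0.005000² + 0.02500²) = 0.0255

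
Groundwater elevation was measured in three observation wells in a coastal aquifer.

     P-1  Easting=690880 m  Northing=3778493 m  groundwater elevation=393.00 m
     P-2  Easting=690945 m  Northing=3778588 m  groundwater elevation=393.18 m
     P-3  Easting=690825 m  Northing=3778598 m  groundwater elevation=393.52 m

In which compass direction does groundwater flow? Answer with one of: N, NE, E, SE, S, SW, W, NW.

With h = a·x + b·y + c and P-1 as origin, the differences give:
  65·a + 95·b = +0.18
  (-55)·a + 105·b = +0.52
Eliminate b (×105 and ×95, subtract): 12050·a = -30.500 → a = ∂h/∂x = -0.002531
Back-substitute: b = ∂h/∂y = +0.003627.
Flow = −∇h = (+0.002531 east, -0.003627 north), which points southeast.

SE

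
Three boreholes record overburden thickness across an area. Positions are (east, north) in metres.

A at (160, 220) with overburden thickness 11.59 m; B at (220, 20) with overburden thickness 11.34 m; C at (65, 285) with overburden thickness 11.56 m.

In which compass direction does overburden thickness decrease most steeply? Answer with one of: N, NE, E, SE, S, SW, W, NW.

Three-point gradient (reference A): Δ to B = (60, -200, -0.25), Δ to C = (-95, 65, -0.03).
∂d/∂x = +0.001474, ∂d/∂y = +0.001692 (det = -15100).
Steepest decrease is along −∇f = (-0.001474 E, -0.001692 N) → southwest.

SW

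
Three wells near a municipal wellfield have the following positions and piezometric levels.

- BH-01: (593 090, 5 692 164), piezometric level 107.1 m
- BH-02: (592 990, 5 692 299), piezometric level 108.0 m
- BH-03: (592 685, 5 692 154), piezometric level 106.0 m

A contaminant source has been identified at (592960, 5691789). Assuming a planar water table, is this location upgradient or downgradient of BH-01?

downgradient

Taking BH-01 as reference: BH-02−BH-01 = (-100, 135, +0.9); BH-03−BH-01 = (-405, -10, -1.1).
Solve a·Δx + b·Δy = Δh: det = (-100)·(-10) − (-405)·135 = 55675.
∂h/∂x = [(+0.9)·(-10) − (-1.1)·135] / 55675 = +0.002506
∂h/∂y = [(-100)·(-1.1) − (-405)·(+0.9)] / 55675 = +0.008523
Head at (592960, 5691789) = 107.1 + (+0.002506)·(-130) + (+0.008523)·(-375) = 103.58 m.
That is lower than the 107.1 m at BH-01, so the point is downgradient.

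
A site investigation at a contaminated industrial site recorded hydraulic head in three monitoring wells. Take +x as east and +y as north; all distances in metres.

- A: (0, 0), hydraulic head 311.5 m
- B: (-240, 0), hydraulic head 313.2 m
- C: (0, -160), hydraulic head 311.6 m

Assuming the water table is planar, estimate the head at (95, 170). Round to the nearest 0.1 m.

310.7 m

∂h/∂x = (313.2 − 311.5) / (-240 − 0) = -0.007083
∂h/∂y = (311.6 − 311.5) / (-160 − 0) = -0.0006250
h(95, 170) = 311.5 + (-0.007083)·(95) + (-0.0006250)·(170) = 311.5 -0.673 -0.106 = 310.721 m.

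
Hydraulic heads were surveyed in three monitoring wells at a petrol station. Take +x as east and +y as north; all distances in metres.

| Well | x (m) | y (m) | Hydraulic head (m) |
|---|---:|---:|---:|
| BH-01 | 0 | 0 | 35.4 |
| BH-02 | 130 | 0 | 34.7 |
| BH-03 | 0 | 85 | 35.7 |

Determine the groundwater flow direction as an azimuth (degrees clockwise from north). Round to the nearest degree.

123°

∂h/∂x = (34.7 − 35.4) / (130 − 0) = -0.005385
∂h/∂y = (35.7 − 35.4) / (85 − 0) = +0.003529
Flow direction (−∇h) has components (+0.005385 E, -0.003529 N).
Azimuth = atan2(E, N) = atan2(+0.005385, -0.003529) = 123.2° ≈ 123°.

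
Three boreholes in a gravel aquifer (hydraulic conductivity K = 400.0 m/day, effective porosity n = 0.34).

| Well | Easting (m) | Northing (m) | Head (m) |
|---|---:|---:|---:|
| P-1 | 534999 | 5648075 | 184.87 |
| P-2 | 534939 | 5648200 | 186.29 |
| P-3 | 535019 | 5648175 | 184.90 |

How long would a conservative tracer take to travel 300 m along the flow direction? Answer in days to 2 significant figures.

With h = a·x + b·y + c and P-1 as origin, the differences give:
  (-60)·a + 125·b = +1.42
  20·a + 100·b = +0.03
Eliminate b (×100 and ×125, subtract): -8500·a = 138.250 → a = ∂h/∂x = -0.01626
Back-substitute: b = ∂h/∂y = +0.003553.
|∇h| = √(-0.01626² + 0.003553²) = 0.01664
Seepage velocity v = K·i/n = 400.0 × 0.01664 / 0.34 = 19.58 m/day.
t = 300 / 19.58 = 15.32 days.

15 days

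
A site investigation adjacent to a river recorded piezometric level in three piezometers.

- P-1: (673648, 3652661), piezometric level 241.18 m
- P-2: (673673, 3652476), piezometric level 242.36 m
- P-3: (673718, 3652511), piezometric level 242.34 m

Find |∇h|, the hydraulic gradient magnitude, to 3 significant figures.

0.00712

Three-point gradient (reference P-1): Δ to P-2 = (25, -185, +1.18), Δ to P-3 = (70, -150, +1.16).
∂h/∂x = +0.004087, ∂h/∂y = -0.005826 (det = 9200).
|∇h| = √(0.004087² + -0.005826²) = 0.007117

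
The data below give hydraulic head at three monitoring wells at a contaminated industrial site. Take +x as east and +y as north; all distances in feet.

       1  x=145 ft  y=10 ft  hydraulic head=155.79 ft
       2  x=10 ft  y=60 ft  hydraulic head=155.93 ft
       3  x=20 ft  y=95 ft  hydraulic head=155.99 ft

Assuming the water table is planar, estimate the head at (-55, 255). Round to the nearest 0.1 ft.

156.3 ft

With h = a·x + b·y + c and 1 as origin, the differences give:
  (-135)·a + 50·b = +0.14
  (-125)·a + 85·b = +0.20
Eliminate b (×85 and ×50, subtract): -5225·a = 1.900 → a = ∂h/∂x = -0.0003636
Back-substitute: b = ∂h/∂y = +0.001818.
h(-55, 255) = 155.79 + (-0.0003636)·(-200) + (+0.001818)·(245) = 155.79 +0.073 +0.445 = 156.308 ft.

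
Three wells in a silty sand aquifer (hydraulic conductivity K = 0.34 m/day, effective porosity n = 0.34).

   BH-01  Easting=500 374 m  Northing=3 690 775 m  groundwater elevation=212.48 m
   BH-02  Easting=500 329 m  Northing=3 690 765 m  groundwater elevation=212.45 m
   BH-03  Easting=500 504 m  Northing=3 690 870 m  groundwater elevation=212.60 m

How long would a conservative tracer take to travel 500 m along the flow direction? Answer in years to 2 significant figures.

1800 years

Taking BH-01 as reference: BH-02−BH-01 = (-45, -10, -0.03); BH-03−BH-01 = (130, 95, +0.12).
Determinant of the coordinate differences = (-45)·95 − 130·(-10) = -2975.
∂h/∂x = [(-0.03)·95 − (+0.12)·(-10)] / -2975 = +0.0005546
∂h/∂y = [(-45)·(+0.12) − 130·(-0.03)] / -2975 = +0.0005042
|∇h| = √(0.0005546² + 0.0005042²) = 0.0007495
Seepage velocity v = K·i/n = 0.34 × 0.0007495 / 0.34 = 0.0007495 m/day.
t = 500 / 0.0007495 = 6.671e+05 days = 1.83e+03 years.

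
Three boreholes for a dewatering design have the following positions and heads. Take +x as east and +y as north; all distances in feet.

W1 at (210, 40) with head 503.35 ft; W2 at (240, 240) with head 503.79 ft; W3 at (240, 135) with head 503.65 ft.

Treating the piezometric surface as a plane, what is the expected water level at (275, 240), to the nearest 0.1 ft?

Taking W1 as reference: W2−W1 = (30, 200, +0.44); W3−W1 = (30, 95, +0.30).
Solve a·Δx + b·Δy = Δh: det = 30·95 − 30·200 = -3150.
∂h/∂x = [(+0.44)·95 − (+0.30)·200] / -3150 = +0.005778
∂h/∂y = [30·(+0.30) − 30·(+0.44)] / -3150 = +0.001333
h(275, 240) = 503.35 + (+0.005778)·(65) + (+0.001333)·(200) = 503.35 +0.376 +0.267 = 503.992 ft.

504.0 ft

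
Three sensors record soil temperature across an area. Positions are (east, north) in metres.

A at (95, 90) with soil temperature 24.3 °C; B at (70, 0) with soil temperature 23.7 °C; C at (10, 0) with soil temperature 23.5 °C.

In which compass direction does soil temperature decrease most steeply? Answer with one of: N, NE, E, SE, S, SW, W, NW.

SW

Three-point gradient (reference A): Δ to B = (-25, -90, -0.6), Δ to C = (-85, -90, -0.8).
∂T/∂x = +0.003333, ∂T/∂y = +0.005741 (det = -5400).
Steepest decrease is along −∇f = (-0.003333 E, -0.005741 N) → southwest.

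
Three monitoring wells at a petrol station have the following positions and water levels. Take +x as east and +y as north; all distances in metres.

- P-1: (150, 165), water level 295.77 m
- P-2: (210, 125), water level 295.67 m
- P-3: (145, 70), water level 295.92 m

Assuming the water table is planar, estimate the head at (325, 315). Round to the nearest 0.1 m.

Three-point gradient (reference P-1): Δ to P-2 = (60, -40, -0.10), Δ to P-3 = (-5, -95, +0.15).
∂h/∂x = -0.002627, ∂h/∂y = -0.001441 (det = -5900).
h(325, 315) = 295.77 + (-0.002627)·(175) + (-0.001441)·(150) = 295.77 -0.460 -0.216 = 295.094 m.

295.1 m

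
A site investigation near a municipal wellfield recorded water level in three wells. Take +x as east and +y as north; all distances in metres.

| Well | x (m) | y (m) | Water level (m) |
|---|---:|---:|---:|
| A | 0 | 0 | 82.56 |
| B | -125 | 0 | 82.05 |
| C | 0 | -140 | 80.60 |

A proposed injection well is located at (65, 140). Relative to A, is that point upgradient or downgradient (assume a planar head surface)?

∂h/∂x = (82.05 − 82.56) / (-125 − 0) = +0.004080
∂h/∂y = (80.60 − 82.56) / (-140 − 0) = +0.01400
Head at (65, 140) = 82.56 + (+0.004080)·(65) + (+0.01400)·(140) = 84.79 m.
That is higher than the 82.56 m at A, so the point is upgradient.

upgradient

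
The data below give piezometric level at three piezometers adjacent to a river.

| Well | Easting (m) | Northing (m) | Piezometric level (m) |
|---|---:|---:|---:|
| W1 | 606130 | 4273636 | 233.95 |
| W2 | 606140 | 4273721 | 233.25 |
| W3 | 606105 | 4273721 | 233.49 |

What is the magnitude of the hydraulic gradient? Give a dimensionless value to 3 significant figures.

0.0101

With h = a·x + b·y + c and W1 as origin, the differences give:
  10·a + 85·b = -0.70
  (-25)·a + 85·b = -0.46
Eliminate b (×85 and ×85, subtract): 2975·a = -20.400 → a = ∂h/∂x = -0.006857
Back-substitute: b = ∂h/∂y = -0.007429.
|∇h| = √(-0.006857² + -0.007429²) = 0.01011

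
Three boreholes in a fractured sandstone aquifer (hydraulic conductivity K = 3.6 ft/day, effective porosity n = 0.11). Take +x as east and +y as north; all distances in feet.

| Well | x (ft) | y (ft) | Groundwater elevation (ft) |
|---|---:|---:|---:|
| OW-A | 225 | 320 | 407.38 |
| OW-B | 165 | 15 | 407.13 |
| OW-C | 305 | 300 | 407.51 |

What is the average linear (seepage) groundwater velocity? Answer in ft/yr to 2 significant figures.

Taking OW-A as reference: OW-B−OW-A = (-60, -305, -0.25); OW-C−OW-A = (80, -20, +0.13).
Solve a·Δx + b·Δy = Δh: det = (-60)·(-20) − 80·(-305) = 25600.
∂h/∂x = [(-0.25)·(-20) − (+0.13)·(-305)] / 25600 = +0.001744
∂h/∂y = [(-60)·(+0.13) − 80·(-0.25)] / 25600 = +0.0004766
|∇h| = √(0.001744² + 0.0004766²) = 0.001808
Seepage velocity v = K·i/n = 3.6 × 0.001808 / 0.11 = 0.05917 ft/day = 21.61 ft/yr.

22 ft/yr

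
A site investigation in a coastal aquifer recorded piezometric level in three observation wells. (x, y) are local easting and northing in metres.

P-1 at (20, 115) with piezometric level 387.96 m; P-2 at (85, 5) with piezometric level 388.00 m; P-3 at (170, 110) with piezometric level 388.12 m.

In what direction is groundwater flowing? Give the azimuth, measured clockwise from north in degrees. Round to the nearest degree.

256°

Taking P-1 as reference: P-2−P-1 = (65, -110, +0.04); P-3−P-1 = (150, -5, +0.16).
Solve a·Δx + b·Δy = Δh: det = 65·(-5) − 150·(-110) = 16175.
∂h/∂x = [(+0.04)·(-5) − (+0.16)·(-110)] / 16175 = +0.001076
∂h/∂y = [65·(+0.16) − 150·(+0.04)] / 16175 = +0.0002720
Flow direction (−∇h) has components (-0.001076 E, -0.0002720 N).
Azimuth = atan2(E, N) = atan2(-0.001076, -0.0002720) = 255.8° ≈ 256°.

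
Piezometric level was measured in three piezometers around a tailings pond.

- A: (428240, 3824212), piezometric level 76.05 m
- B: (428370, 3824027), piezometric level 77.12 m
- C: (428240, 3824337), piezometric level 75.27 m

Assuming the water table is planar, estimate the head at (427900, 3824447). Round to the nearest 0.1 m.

Taking A as reference: B−A = (130, -185, +1.07); C−A = (0, 125, -0.78).
Determinant of the coordinate differences = 130·125 − 0·(-185) = 16250.
∂h/∂x = [(+1.07)·125 − (-0.78)·(-185)] / 16250 = -0.0006492
∂h/∂y = [130·(-0.78) − 0·(+1.07)] / 16250 = -0.006240
h(427900, 3824447) = 76.05 + (-0.0006492)·(-340) + (-0.006240)·(235) = 76.05 +0.221 -1.466 = 74.804 m.

74.8 m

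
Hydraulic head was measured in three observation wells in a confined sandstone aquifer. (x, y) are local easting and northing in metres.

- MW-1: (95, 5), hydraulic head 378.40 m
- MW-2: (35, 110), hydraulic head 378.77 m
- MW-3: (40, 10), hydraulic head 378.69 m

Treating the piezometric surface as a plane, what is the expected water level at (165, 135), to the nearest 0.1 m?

378.1 m

Differences from MW-1: to MW-2 (Δx, Δy, Δh) = (-60, 105, +0.37); to MW-3 = (-55, 5, +0.29).
Determinant of the coordinate differences = (-60)·5 − (-55)·105 = 5475.
∂h/∂x = [(+0.37)·5 − (+0.29)·105] / 5475 = -0.005224
∂h/∂y = [(-60)·(+0.29) − (-55)·(+0.37)] / 5475 = +0.0005388
h(165, 135) = 378.40 + (-0.005224)·(70) + (+0.0005388)·(130) = 378.40 -0.366 +0.070 = 378.104 m.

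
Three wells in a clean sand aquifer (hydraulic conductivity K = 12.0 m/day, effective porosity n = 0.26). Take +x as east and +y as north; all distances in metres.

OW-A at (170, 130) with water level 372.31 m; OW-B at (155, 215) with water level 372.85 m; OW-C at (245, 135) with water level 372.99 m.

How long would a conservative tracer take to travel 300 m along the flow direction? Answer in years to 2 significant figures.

1.5 years

Differences from OW-A: to OW-B (Δx, Δy, Δh) = (-15, 85, +0.54); to OW-C = (75, 5, +0.68).
Determinant of the coordinate differences = (-15)·5 − 75·85 = -6450.
∂h/∂x = [(+0.54)·5 − (+0.68)·85] / -6450 = +0.008543
∂h/∂y = [(-15)·(+0.68) − 75·(+0.54)] / -6450 = +0.007860
|∇h| = √(0.008543² + 0.007860²) = 0.01161
Seepage velocity v = K·i/n = 12.0 × 0.01161 / 0.26 = 0.5358 m/day.
t = 300 / 0.5358 = 559.9 days = 1.53 years.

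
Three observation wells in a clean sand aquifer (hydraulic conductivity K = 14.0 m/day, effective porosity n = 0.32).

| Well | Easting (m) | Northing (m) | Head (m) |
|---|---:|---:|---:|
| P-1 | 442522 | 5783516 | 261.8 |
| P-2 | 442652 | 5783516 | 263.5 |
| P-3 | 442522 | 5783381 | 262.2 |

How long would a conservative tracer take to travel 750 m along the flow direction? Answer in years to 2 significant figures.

∂h/∂x = (263.5 − 261.8) / (442652 − 442522) = +0.01308
∂h/∂y = (262.2 − 261.8) / (5783381 − 5783516) = -0.002963
|∇h| = √(0.01308² + -0.002963²) = 0.01341
Seepage velocity v = K·i/n = 14.0 × 0.01341 / 0.32 = 0.5867 m/day.
t = 750 / 0.5867 = 1278 days = 3.5 years.

3.5 years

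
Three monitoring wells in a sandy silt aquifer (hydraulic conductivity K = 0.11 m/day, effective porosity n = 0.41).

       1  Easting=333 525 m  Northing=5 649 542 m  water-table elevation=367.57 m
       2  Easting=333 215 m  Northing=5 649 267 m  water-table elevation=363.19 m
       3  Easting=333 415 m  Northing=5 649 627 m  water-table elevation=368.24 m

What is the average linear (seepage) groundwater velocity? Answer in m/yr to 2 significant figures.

Taking 1 as reference: 2−1 = (-310, -275, -4.38); 3−1 = (-110, 85, +0.67).
Determinant of the coordinate differences = (-310)·85 − (-110)·(-275) = -56600.
∂h/∂x = [(-4.38)·85 − (+0.67)·(-275)] / -56600 = +0.003322
∂h/∂y = [(-310)·(+0.67) − (-110)·(-4.38)] / -56600 = +0.01218
|∇h| = √(0.003322² + 0.01218²) = 0.01262
Seepage velocity v = K·i/n = 0.11 × 0.01262 / 0.41 = 0.003386 m/day = 1.237 m/yr.

1.2 m/yr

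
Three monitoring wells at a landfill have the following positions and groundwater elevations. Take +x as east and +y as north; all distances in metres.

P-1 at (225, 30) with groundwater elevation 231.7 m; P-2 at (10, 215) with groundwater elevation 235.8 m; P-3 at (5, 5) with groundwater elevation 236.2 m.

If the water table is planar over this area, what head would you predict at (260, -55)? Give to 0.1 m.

Three-point gradient (reference P-1): Δ to P-2 = (-215, 185, +4.1), Δ to P-3 = (-220, -25, +4.5).
∂h/∂x = -0.02029, ∂h/∂y = -0.001422 (det = 46075).
h(260, -55) = 231.7 + (-0.02029)·(35) + (-0.001422)·(-85) = 231.7 -0.710 +0.121 = 231.111 m.

231.1 m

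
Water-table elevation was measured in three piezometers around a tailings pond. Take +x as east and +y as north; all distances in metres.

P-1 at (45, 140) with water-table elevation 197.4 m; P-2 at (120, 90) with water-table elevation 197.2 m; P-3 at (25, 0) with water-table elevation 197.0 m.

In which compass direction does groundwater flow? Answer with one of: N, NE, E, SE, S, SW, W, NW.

Differences from P-1: to P-2 (Δx, Δy, Δh) = (75, -50, -0.2); to P-3 = (-20, -140, -0.4).
Solve a·Δx + b·Δy = Δh: det = 75·(-140) − (-20)·(-50) = -11500.
∂h/∂x = [(-0.2)·(-140) − (-0.4)·(-50)] / -11500 = -0.0006957
∂h/∂y = [75·(-0.4) − (-20)·(-0.2)] / -11500 = +0.002957
Flow = −∇h = (+0.0006957 east, -0.002957 north), which points south.

S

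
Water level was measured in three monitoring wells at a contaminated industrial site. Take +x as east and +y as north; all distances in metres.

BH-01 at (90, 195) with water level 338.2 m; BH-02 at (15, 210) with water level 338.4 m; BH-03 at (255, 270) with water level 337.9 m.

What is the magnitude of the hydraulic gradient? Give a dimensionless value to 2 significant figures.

0.0027

With h = a·x + b·y + c and BH-01 as origin, the differences give:
  (-75)·a + 15·b = +0.2
  165·a + 75·b = -0.3
Eliminate b (×75 and ×15, subtract): -8100·a = 19.50 → a = ∂h/∂x = -0.002407
Back-substitute: b = ∂h/∂y = +0.001296.
|∇h| = √(-0.002407² + 0.001296²) = 0.002734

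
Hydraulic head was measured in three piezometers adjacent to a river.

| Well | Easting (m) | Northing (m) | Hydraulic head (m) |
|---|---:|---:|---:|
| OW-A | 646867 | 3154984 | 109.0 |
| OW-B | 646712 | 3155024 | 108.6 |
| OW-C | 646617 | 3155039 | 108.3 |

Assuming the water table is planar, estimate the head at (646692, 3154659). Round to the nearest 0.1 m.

106.4 m

Three-point gradient (reference OW-A): Δ to OW-B = (-155, 40, -0.4), Δ to OW-C = (-250, 55, -0.7).
∂h/∂x = +0.004068, ∂h/∂y = +0.005763 (det = 1475).
h(646692, 3154659) = 109.0 + (+0.004068)·(-175) + (+0.005763)·(-325) = 109.0 -0.712 -1.873 = 106.415 m.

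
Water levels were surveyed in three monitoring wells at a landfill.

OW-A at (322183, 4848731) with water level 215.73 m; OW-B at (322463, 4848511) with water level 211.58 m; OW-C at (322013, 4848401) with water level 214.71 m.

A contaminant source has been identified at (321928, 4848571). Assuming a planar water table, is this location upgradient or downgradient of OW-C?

With h = a·x + b·y + c and OW-A as origin, the differences give:
  280·a + (-220)·b = -4.15
  (-170)·a + (-330)·b = -1.02
Eliminate b (×(-330) and ×(-220), subtract): -129800·a = 1145.100 → a = ∂h/∂x = -0.008822
Back-substitute: b = ∂h/∂y = +0.007636.
Head at (321928, 4848571) = 215.73 + (-0.008822)·(-255) + (+0.007636)·(-160) = 216.76 m.
That is higher than the 214.71 m at OW-C, so the point is upgradient.

upgradient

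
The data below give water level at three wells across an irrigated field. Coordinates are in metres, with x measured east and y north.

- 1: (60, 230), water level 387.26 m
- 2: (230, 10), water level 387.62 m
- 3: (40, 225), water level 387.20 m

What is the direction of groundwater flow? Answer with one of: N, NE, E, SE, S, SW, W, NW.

With h = a·x + b·y + c and 1 as origin, the differences give:
  170·a + (-220)·b = +0.36
  (-20)·a + (-5)·b = -0.06
Eliminate b (×(-5) and ×(-220), subtract): -5250·a = -15.000 → a = ∂h/∂x = +0.002857
Back-substitute: b = ∂h/∂y = +0.0005714.
Flow = −∇h = (-0.002857 east, -0.0005714 north), which points west.

W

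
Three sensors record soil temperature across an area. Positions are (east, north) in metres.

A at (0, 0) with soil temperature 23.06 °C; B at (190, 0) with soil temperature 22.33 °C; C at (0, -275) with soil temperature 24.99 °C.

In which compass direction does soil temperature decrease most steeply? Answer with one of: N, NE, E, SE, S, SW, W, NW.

∂T/∂x = (22.33 − 23.06) / (190 − 0) = -0.003842
∂T/∂y = (24.99 − 23.06) / (-275 − 0) = -0.007018
Steepest decrease is along −∇f = (+0.003842 E, +0.007018 N) → northeast.

NE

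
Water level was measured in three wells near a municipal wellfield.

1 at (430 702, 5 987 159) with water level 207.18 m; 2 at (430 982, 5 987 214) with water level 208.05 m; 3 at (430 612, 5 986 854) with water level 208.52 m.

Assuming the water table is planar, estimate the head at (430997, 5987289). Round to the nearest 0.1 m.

Differences from 1: to 2 (Δx, Δy, Δh) = (280, 55, +0.87); to 3 = (-90, -305, +1.34).
Solve a·Δx + b·Δy = Δh: det = 280·(-305) − (-90)·55 = -80450.
∂h/∂x = [(+0.87)·(-305) − (+1.34)·55] / -80450 = +0.004214
∂h/∂y = [280·(+1.34) − (-90)·(+0.87)] / -80450 = -0.005637
h(430997, 5987289) = 207.18 + (+0.004214)·(295) + (-0.005637)·(130) = 207.18 +1.243 -0.733 = 207.690 m.

207.7 m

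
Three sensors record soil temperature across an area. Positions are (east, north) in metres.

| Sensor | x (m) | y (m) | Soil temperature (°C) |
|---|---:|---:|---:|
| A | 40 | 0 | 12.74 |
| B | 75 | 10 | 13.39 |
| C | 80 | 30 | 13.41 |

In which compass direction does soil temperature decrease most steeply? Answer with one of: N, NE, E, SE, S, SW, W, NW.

W

With T = a·x + b·y + c and A as origin, the differences give:
  35·a + 10·b = +0.65
  40·a + 30·b = +0.67
Eliminate b (×30 and ×10, subtract): 650·a = 12.800 → a = ∂T/∂x = +0.01969
Back-substitute: b = ∂T/∂y = -0.003923.
Steepest decrease is along −∇f = (-0.01969 E, +0.003923 N) → west.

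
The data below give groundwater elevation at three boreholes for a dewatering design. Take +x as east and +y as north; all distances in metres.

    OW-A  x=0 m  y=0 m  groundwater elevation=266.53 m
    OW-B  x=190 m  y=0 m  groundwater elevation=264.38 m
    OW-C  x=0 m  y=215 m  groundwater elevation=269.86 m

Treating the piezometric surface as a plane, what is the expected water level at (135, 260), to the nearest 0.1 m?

269.0 m

∂h/∂x = (264.38 − 266.53) / (190 − 0) = -0.01132
∂h/∂y = (269.86 − 266.53) / (215 − 0) = +0.01549
h(135, 260) = 266.53 + (-0.01132)·(135) + (+0.01549)·(260) = 266.53 -1.528 +4.027 = 269.029 m.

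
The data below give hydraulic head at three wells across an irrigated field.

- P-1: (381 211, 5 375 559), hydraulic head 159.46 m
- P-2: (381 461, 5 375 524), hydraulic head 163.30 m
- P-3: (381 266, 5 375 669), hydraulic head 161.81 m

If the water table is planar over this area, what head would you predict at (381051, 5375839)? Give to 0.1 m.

160.3 m

Differences from P-1: to P-2 (Δx, Δy, Δh) = (250, -35, +3.84); to P-3 = (55, 110, +2.35).
Determinant of the coordinate differences = 250·110 − 55·(-35) = 29425.
∂h/∂x = [(+3.84)·110 − (+2.35)·(-35)] / 29425 = +0.01715
∂h/∂y = [250·(+2.35) − 55·(+3.84)] / 29425 = +0.01279
h(381051, 5375839) = 159.46 + (+0.01715)·(-160) + (+0.01279)·(280) = 159.46 -2.744 +3.581 = 160.297 m.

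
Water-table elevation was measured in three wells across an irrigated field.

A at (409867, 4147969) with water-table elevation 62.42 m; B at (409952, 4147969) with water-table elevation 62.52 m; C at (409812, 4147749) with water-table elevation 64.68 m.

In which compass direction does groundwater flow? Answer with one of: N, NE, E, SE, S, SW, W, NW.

N

With h = a·x + b·y + c and A as origin, the differences give:
  85·a + 0·b = +0.10
  (-55)·a + (-220)·b = +2.26
Eliminate b (×(-220) and ×0, subtract): -18700·a = -22.000 → a = ∂h/∂x = +0.001176
Back-substitute: b = ∂h/∂y = -0.01057.
Flow = −∇h = (-0.001176 east, +0.01057 north), which points north.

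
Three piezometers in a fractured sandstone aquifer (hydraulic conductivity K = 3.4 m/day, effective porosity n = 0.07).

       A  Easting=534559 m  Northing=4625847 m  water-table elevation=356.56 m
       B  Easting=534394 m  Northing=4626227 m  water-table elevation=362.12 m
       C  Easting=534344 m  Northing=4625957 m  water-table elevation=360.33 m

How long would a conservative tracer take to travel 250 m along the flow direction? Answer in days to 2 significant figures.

Three-point gradient (reference A): Δ to B = (-165, 380, +5.56), Δ to C = (-215, 110, +3.77).
∂h/∂x = -0.01292, ∂h/∂y = +0.009022 (det = 63550).
|∇h| = √(-0.01292² + 0.009022²) = 0.01576
Seepage velocity v = K·i/n = 3.4 × 0.01576 / 0.07 = 0.7655 m/day.
t = 250 / 0.7655 = 326.6 days.

330 days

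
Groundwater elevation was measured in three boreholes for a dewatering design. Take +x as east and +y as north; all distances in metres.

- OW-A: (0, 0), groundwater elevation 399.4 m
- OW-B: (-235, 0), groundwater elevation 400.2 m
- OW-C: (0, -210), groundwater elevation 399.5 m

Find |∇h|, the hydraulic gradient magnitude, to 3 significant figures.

∂h/∂x = (400.2 − 399.4) / (-235 − 0) = -0.003404
∂h/∂y = (399.5 − 399.4) / (-210 − 0) = -0.0004762
|∇h| = √(-0.003404² + -0.0004762²) = 0.003437

0.00344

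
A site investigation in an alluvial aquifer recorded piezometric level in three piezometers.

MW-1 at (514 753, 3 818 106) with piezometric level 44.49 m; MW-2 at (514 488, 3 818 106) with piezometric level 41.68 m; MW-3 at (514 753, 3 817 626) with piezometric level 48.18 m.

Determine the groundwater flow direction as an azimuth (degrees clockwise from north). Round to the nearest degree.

∂h/∂x = (41.68 − 44.49) / (514488 − 514753) = +0.01060
∂h/∂y = (48.18 − 44.49) / (3817626 − 3818106) = -0.007687
Flow direction (−∇h) has components (-0.01060 E, +0.007687 N).
Azimuth = atan2(E, N) = atan2(-0.01060, +0.007687) = 305.9° ≈ 306°.

306°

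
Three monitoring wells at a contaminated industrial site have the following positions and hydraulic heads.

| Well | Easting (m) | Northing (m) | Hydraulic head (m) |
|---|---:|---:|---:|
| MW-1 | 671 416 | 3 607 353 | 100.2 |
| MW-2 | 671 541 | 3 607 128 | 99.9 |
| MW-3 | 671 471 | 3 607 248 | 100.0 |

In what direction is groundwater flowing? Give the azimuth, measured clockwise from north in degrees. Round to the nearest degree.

With h = a·x + b·y + c and MW-1 as origin, the differences give:
  125·a + (-225)·b = -0.3
  55·a + (-105)·b = -0.2
Eliminate b (×(-105) and ×(-225), subtract): -750·a = -13.50 → a = ∂h/∂x = +0.01800
Back-substitute: b = ∂h/∂y = +0.01133.
Flow direction (−∇h) has components (-0.01800 E, -0.01133 N).
Azimuth = atan2(E, N) = atan2(-0.01800, -0.01133) = 237.8° ≈ 238°.

238°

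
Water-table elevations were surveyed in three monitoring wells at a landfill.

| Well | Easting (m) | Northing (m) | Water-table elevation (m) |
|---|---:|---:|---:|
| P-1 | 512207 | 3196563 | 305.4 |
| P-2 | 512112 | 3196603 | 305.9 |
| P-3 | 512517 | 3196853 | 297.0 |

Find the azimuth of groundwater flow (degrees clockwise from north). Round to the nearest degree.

Differences from P-1: to P-2 (Δx, Δy, Δh) = (-95, 40, +0.5); to P-3 = (310, 290, -8.4).
Determinant of the coordinate differences = (-95)·290 − 310·40 = -39950.
∂h/∂x = [(+0.5)·290 − (-8.4)·40] / -39950 = -0.01204
∂h/∂y = [(-95)·(-8.4) − 310·(+0.5)] / -39950 = -0.01610
Flow direction (−∇h) has components (+0.01204 E, +0.01610 N).
Azimuth = atan2(E, N) = atan2(+0.01204, +0.01610) = 36.8° ≈ 037°.

037°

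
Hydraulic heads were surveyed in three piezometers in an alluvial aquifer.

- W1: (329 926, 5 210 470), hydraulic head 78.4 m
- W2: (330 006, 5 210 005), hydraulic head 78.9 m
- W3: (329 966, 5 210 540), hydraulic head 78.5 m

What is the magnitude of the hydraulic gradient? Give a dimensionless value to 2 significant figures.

Taking W1 as reference: W2−W1 = (80, -465, +0.5); W3−W1 = (40, 70, +0.1).
Solve a·Δx + b·Δy = Δh: det = 80·70 − 40·(-465) = 24200.
∂h/∂x = [(+0.5)·70 − (+0.1)·(-465)] / 24200 = +0.003368
∂h/∂y = [80·(+0.1) − 40·(+0.5)] / 24200 = -0.0004959
|∇h| = √(0.003368² + -0.0004959²) = 0.003404

0.0034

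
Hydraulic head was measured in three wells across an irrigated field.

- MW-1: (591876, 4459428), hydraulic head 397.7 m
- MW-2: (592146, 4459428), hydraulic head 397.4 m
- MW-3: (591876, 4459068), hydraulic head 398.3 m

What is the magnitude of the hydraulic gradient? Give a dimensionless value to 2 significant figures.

0.0020

∂h/∂x = (397.4 − 397.7) / (592146 − 591876) = -0.001111
∂h/∂y = (398.3 − 397.7) / (4459068 − 4459428) = -0.001667
|∇h| = √(-0.001111² + -0.001667²) = 0.002003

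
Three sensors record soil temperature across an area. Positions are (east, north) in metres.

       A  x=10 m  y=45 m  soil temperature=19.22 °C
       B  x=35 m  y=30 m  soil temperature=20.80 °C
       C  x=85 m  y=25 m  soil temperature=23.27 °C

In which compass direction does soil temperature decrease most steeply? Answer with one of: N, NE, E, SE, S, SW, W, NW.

Differences from A: to B (Δx, Δy, Δh) = (25, -15, +1.58); to C = (75, -20, +4.05).
Determinant of the coordinate differences = 25·(-20) − 75·(-15) = 625.
∂T/∂x = [(+1.58)·(-20) − (+4.05)·(-15)] / 625 = +0.04664
∂T/∂y = [25·(+4.05) − 75·(+1.58)] / 625 = -0.02760
Steepest decrease is along −∇f = (-0.04664 E, +0.02760 N) → northwest.

NW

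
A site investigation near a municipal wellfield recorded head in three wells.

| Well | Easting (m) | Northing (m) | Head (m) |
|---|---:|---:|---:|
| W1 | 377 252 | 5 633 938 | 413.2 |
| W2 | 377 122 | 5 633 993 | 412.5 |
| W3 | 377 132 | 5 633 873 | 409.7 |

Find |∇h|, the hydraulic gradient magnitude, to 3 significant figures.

0.0293

With h = a·x + b·y + c and W1 as origin, the differences give:
  (-130)·a + 55·b = -0.7
  (-120)·a + (-65)·b = -3.5
Eliminate b (×(-65) and ×55, subtract): 15050·a = 238.00 → a = ∂h/∂x = +0.01581
Back-substitute: b = ∂h/∂y = +0.02465.
|∇h| = √(0.01581² + 0.02465²) = 0.02928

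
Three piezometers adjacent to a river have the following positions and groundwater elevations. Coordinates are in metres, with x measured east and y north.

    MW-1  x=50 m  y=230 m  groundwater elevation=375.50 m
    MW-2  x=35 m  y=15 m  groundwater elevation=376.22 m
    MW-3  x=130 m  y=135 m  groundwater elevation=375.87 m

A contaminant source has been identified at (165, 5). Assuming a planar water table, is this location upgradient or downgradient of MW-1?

upgradient

Taking MW-1 as reference: MW-2−MW-1 = (-15, -215, +0.72); MW-3−MW-1 = (80, -95, +0.37).
Solve a·Δx + b·Δy = Δh: det = (-15)·(-95) − 80·(-215) = 18625.
∂h/∂x = [(+0.72)·(-95) − (+0.37)·(-215)] / 18625 = +0.0005987
∂h/∂y = [(-15)·(+0.37) − 80·(+0.72)] / 18625 = -0.003391
Head at (165, 5) = 375.50 + (+0.0005987)·(115) + (-0.003391)·(-225) = 376.33 m.
That is higher than the 375.50 m at MW-1, so the point is upgradient.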